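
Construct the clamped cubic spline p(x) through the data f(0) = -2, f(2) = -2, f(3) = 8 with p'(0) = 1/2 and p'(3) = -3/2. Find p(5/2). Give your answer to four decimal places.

4.4896

Put M_i = p'' at the i-th knot. Here h = (2, 1) and Δ = (0, 10), so the interior equations h_(i-1)·M_(i-1) + 2(h_(i-1)+h_i)·M_i + h_i·M_(i+1) = 6(Δ_i − Δ_(i-1)) read
  2·M_0 + 6·M_1 + 1·M_2 = 6(Δ_1 - Δ_0) = 60
Clamped end conditions give two more equations: 2h_0·M_0 + h_0·M_1 = 6(Δ_0 - p'(0)) = -3 and h_1·M_1 + 2h_1·M_2 = 6(p'(3) - Δ_1) = -69.
Forward elimination and back-substitution give M_0 = -137/12, M_1 = 64/3, M_2 = -271/6.
On [2, 3], p(x) = -2 + 125/12·(x - 2) + 32/3·(x - 2)² - 133/12·(x - 2)³.
With (x - 2) = 1/2: p(5/2) = 431/96.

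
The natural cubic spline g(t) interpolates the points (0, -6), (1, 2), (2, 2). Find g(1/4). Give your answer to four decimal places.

-3.5313

Let M_i = g''(x_i). Step sizes h_i = 1, 1; slopes of the chords Δ_i = (y_(i+1) - y_i)/h_i = 8, 0.
  1·M_0 + 4·M_1 + 1·M_2 = 6(Δ_1 - Δ_0) = -48
Natural end conditions: M_0 = M_2 = 0.
Solving: M_0 = 0, M_1 = -12, M_2 = 0.
On [0, 1], g(t) = -6 + 10·t + 0·t² - 2·t³.
With t = 1/4: g(1/4) = -113/32.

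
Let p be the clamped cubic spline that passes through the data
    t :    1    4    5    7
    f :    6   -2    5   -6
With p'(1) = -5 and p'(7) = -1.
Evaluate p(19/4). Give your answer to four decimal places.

Write M_i for p''(x_i). With h_i = 3, 1, 2 and divided differences Δ_i = -8/3, 7, -11/2, the continuity of p' gives the tridiagonal system
  3·M_0 + 8·M_1 + 1·M_2 = 6(Δ_1 - Δ_0) = 58
  1·M_1 + 6·M_2 + 2·M_3 = 6(Δ_2 - Δ_1) = -75
Clamped end conditions give two more equations: 2h_0·M_0 + h_0·M_1 = 6(Δ_0 - p'(1)) = 14 and h_2·M_2 + 2h_2·M_3 = 6(p'(7) - Δ_2) = 27.
Solving: M_0 = -131/42, M_1 = 229/21, M_2 = -835/42, M_3 = 701/42.
On [4, 5], p(t) = -2 + 187/28·(t - 4) + 229/42·(t - 4)² - 431/84·(t - 4)³.
With (t - 4) = 3/4: p(19/4) = 7009/1792.

3.9113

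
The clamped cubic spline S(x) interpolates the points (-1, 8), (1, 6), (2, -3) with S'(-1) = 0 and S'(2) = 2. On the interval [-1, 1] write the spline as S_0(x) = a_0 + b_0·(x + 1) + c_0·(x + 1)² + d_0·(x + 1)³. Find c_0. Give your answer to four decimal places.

Write m_i for S''(x_i). With h_i = 2, 1 and divided differences Δ_i = -1, -9, the continuity of S' gives the tridiagonal system
  2·m_0 + 6·m_1 + 1·m_2 = 6(Δ_1 - Δ_0) = -48
Clamped end conditions give two more equations: 2h_0·m_0 + h_0·m_1 = 6(Δ_0 - S'(-1)) = -6 and h_1·m_1 + 2h_1·m_2 = 6(S'(2) - Δ_1) = 66.
Solving the tridiagonal system: m_0 = 43/6, m_1 = -52/3, m_2 = 125/3.
On [-1, 1], with S_0(x) = a_0 + b_0·(x + 1) + c_0·(x + 1)² + d_0·(x + 1)³: c_0 = m_0/2 = 43/12, d_0 = (m_1 - m_0)/(6h_0) = -49/24, b_0 = Δ_0 - h_0(2m_0 + m_1)/6 = 0.

3.5833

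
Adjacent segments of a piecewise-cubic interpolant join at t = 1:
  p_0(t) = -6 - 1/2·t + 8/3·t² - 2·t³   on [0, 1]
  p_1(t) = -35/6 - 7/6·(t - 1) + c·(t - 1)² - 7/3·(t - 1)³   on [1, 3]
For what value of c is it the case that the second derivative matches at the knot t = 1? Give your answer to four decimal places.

p_0''(t) = 16/3 - 12·t, so p_0''(1) = -20/3. On the right, p_1''(1) = 2c, so c = -10/3.

-3.3333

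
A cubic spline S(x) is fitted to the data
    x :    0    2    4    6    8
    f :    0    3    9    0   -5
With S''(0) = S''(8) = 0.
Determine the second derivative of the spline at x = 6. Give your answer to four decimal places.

3.2946

Write M_i for S''(x_i). With h_i = 2, 2, 2, 2 and divided differences Δ_i = 3/2, 3, -9/2, -5/2, the continuity of S' gives the tridiagonal system
  2·M_0 + 8·M_1 + 2·M_2 = 6(Δ_1 - Δ_0) = 9
  2·M_1 + 8·M_2 + 2·M_3 = 6(Δ_2 - Δ_1) = -45
  2·M_2 + 8·M_3 + 2·M_4 = 6(Δ_3 - Δ_2) = 12
Natural end conditions: M_0 = M_4 = 0.
Solving the tridiagonal system: M_0 = 0, M_1 = 327/112, M_2 = -201/28, M_3 = 369/112, M_4 = 0.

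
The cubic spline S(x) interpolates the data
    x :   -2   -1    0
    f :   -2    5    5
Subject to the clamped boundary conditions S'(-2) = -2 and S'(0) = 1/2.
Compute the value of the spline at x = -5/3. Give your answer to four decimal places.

-0.8981

Write M_i for S''(x_i). With h_i = 1, 1 and divided differences Δ_i = 7, 0, the continuity of S' gives the tridiagonal system
  1·M_0 + 4·M_1 + 1·M_2 = 6(Δ_1 - Δ_0) = -42
Clamped end conditions give two more equations: 2h_0·M_0 + h_0·M_1 = 6(Δ_0 - S'(-2)) = 54 and h_1·M_1 + 2h_1·M_2 = 6(S'(0) - Δ_1) = 3.
Solving: M_0 = 155/4, M_1 = -47/2, M_2 = 53/4.
On [-2, -1], S(x) = -2 - 2·(x + 2) + 155/8·(x + 2)² - 83/8·(x + 2)³.
With (x + 2) = 1/3: S(-5/3) = -97/108.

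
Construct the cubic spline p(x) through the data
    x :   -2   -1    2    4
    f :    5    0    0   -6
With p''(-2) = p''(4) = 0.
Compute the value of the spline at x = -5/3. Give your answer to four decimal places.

Let M_i = p''(x_i). Step sizes h_i = 1, 3, 2; slopes of the chords Δ_i = (y_(i+1) - y_i)/h_i = -5, 0, -3.
  1·M_0 + 8·M_1 + 3·M_2 = 6(Δ_1 - Δ_0) = 30
  3·M_1 + 10·M_2 + 2·M_3 = 6(Δ_2 - Δ_1) = -18
Natural end conditions: M_0 = M_3 = 0.
Forward elimination and back-substitution give M_0 = 0, M_1 = 354/71, M_2 = -234/71, M_3 = 0.
On [-2, -1], p(x) = 5 - 414/71·(x + 2) + 0·(x + 2)² + 59/71·(x + 2)³.
With (x + 2) = 1/3: p(-5/3) = 5918/1917.

3.0871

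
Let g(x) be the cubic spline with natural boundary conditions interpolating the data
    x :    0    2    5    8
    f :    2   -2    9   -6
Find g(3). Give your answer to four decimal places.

1.3343

Write σ_i for g''(x_i). With h_i = 2, 3, 3 and divided differences Δ_i = -2, 11/3, -5, the continuity of g' gives the tridiagonal system
  2·σ_0 + 10·σ_1 + 3·σ_2 = 6(Δ_1 - Δ_0) = 34
  3·σ_1 + 12·σ_2 + 3·σ_3 = 6(Δ_2 - Δ_1) = -52
Natural end conditions: σ_0 = σ_3 = 0.
Forward elimination and back-substitution give σ_0 = 0, σ_1 = 188/37, σ_2 = -622/111, σ_3 = 0.
On [2, 5], g(x) = -2 + 154/111·(x - 2) + 94/37·(x - 2)² - 593/999·(x - 2)³.
With (x - 2) = 1: g(3) = 1333/999.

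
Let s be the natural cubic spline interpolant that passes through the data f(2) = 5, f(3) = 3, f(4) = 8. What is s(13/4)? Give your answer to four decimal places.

3.6758

Put M_i = s'' at the i-th knot. Here h = (1, 1) and Δ = (-2, 5), so the interior equations h_(i-1)·M_(i-1) + 2(h_(i-1)+h_i)·M_i + h_i·M_(i+1) = 6(Δ_i − Δ_(i-1)) read
  1·M_0 + 4·M_1 + 1·M_2 = 6(Δ_1 - Δ_0) = 42
Natural end conditions: M_0 = M_2 = 0.
Forward elimination and back-substitution give M_0 = 0, M_1 = 21/2, M_2 = 0.
On [3, 4], s(x) = 3 + 3/2·(x - 3) + 21/4·(x - 3)² - 7/4·(x - 3)³.
With (x - 3) = 1/4: s(13/4) = 941/256.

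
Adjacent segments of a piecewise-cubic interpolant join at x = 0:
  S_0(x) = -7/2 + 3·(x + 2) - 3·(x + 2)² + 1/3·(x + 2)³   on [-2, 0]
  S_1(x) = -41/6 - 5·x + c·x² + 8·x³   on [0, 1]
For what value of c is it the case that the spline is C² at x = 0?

-1

S_0''(x) = -6 + 2·(x + 2), so S_0''(0) = -2. On the right, S_1''(0) = 2c, so c = -1.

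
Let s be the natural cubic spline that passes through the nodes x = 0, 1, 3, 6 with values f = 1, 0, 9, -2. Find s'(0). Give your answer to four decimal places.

-2.2738

Write M_i for s''(x_i). With h_i = 1, 2, 3 and divided differences Δ_i = -1, 9/2, -11/3, the continuity of s' gives the tridiagonal system
  1·M_0 + 6·M_1 + 2·M_2 = 6(Δ_1 - Δ_0) = 33
  2·M_1 + 10·M_2 + 3·M_3 = 6(Δ_2 - Δ_1) = -49
Natural end conditions: M_0 = M_3 = 0.
Solving: M_0 = 0, M_1 = 107/14, M_2 = -45/7, M_3 = 0.
On [0, 1], s'(x) = b_0 + 2c_0·x + 3d_0·x² with b_0 = Δ_0 - h_0(2M_0 + M_1)/6 = -191/84, c_0 = M_0/2 = 0, d_0 = (M_1 - M_0)/(6h_0) = 107/84. So s'(0) = -191/84.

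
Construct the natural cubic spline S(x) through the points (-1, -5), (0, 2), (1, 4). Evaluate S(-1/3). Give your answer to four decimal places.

Put σ_i = S'' at the i-th knot. Here h = (1, 1) and Δ = (7, 2), so the interior equations h_(i-1)·σ_(i-1) + 2(h_(i-1)+h_i)·σ_i + h_i·σ_(i+1) = 6(Δ_i − Δ_(i-1)) read
  1·σ_0 + 4·σ_1 + 1·σ_2 = 6(Δ_1 - Δ_0) = -30
Natural end conditions: σ_0 = σ_2 = 0.
Solving: σ_0 = 0, σ_1 = -15/2, σ_2 = 0.
On [-1, 0], S(x) = -5 + 33/4·(x + 1) + 0·(x + 1)² - 5/4·(x + 1)³.
With (x + 1) = 2/3: S(-1/3) = 7/54.

0.1296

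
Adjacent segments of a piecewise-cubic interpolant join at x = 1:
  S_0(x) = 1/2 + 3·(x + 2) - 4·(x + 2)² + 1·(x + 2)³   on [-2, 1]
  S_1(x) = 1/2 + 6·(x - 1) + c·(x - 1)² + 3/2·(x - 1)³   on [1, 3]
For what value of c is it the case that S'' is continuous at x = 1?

5

S_0''(x) = -8 + 6·(x + 2), so S_0''(1) = 10. On the right, S_1''(1) = 2c, so c = 5.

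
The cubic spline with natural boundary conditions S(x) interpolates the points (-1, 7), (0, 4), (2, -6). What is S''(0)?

-2

With σ_i denoting the second derivative at x_i, h_i = 1, 2, and Δ_i = (y_(i+1) − y_i)/h_i = -3, -5:
  1·σ_0 + 6·σ_1 + 2·σ_2 = 6(Δ_1 - Δ_0) = -12
Natural end conditions: σ_0 = σ_2 = 0.
Hence σ_0 = 0, σ_1 = -2, σ_2 = 0.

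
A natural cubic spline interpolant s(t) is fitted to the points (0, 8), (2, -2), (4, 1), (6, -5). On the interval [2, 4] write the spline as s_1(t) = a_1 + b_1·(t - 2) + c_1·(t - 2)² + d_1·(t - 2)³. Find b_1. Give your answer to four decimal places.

Let M_i = s''(x_i). Step sizes h_i = 2, 2, 2; slopes of the chords Δ_i = (y_(i+1) - y_i)/h_i = -5, 3/2, -3.
  2·M_0 + 8·M_1 + 2·M_2 = 6(Δ_1 - Δ_0) = 39
  2·M_1 + 8·M_2 + 2·M_3 = 6(Δ_2 - Δ_1) = -27
Natural end conditions: M_0 = M_3 = 0.
Forward elimination and back-substitution give M_0 = 0, M_1 = 61/10, M_2 = -49/10, M_3 = 0.
On [2, 4], with s_1(t) = a_1 + b_1·(t - 2) + c_1·(t - 2)² + d_1·(t - 2)³: c_1 = M_1/2 = 61/20, d_1 = (M_2 - M_1)/(6h_1) = -11/12, b_1 = Δ_1 - h_1(2M_1 + M_2)/6 = -14/15.

-0.9333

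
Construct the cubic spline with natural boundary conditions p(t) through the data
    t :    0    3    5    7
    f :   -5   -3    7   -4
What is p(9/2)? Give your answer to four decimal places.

Let m_i = p''(x_i). Step sizes h_i = 3, 2, 2; slopes of the chords Δ_i = (y_(i+1) - y_i)/h_i = 2/3, 5, -11/2.
  3·m_0 + 10·m_1 + 2·m_2 = 6(Δ_1 - Δ_0) = 26
  2·m_1 + 8·m_2 + 2·m_3 = 6(Δ_2 - Δ_1) = -63
Natural end conditions: m_0 = m_3 = 0.
Hence m_0 = 0, m_1 = 167/38, m_2 = -341/38, m_3 = 0.
On [3, 5], p(t) = -3 + 577/114·(t - 3) + 167/76·(t - 3)² - 127/114·(t - 3)³.
With (t - 3) = 3/2: p(9/2) = 439/76.

5.7763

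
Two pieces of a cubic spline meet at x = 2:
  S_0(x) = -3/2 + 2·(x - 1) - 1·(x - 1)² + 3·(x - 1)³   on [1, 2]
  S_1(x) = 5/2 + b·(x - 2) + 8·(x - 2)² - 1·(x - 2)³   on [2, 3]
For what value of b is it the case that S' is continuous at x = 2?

9

S_0'(x) = 2 - 2·(x - 1) + 9·(x - 1)², so S_0'(2) = 9. On the right, S_1'(2) = b, so b = 9.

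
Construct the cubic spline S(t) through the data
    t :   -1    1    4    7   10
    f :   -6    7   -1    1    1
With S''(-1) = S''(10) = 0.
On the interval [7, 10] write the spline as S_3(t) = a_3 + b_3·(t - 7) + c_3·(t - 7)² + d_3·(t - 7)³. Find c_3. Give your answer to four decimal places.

-0.6196

Write M_i for S''(x_i). With h_i = 2, 3, 3, 3 and divided differences Δ_i = 13/2, -8/3, 2/3, 0, the continuity of S' gives the tridiagonal system
  2·M_0 + 10·M_1 + 3·M_2 = 6(Δ_1 - Δ_0) = -55
  3·M_1 + 12·M_2 + 3·M_3 = 6(Δ_2 - Δ_1) = 20
  3·M_2 + 12·M_3 + 3·M_4 = 6(Δ_3 - Δ_2) = -4
Natural end conditions: M_0 = M_4 = 0.
Solving: M_0 = 0, M_1 = -303/46, M_2 = 250/69, M_3 = -57/46, M_4 = 0.
On [7, 10], with S_3(t) = a_3 + b_3·(t - 7) + c_3·(t - 7)² + d_3·(t - 7)³: c_3 = M_3/2 = -57/92, d_3 = (M_4 - M_3)/(6h_3) = 19/276, b_3 = Δ_3 - h_3(2M_3 + M_4)/6 = 57/46.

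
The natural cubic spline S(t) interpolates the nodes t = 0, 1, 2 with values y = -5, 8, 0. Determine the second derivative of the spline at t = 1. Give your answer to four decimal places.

Put M_i = S'' at the i-th knot. Here h = (1, 1) and Δ = (13, -8), so the interior equations h_(i-1)·M_(i-1) + 2(h_(i-1)+h_i)·M_i + h_i·M_(i+1) = 6(Δ_i − Δ_(i-1)) read
  1·M_0 + 4·M_1 + 1·M_2 = 6(Δ_1 - Δ_0) = -126
Natural end conditions: M_0 = M_2 = 0.
Hence M_0 = 0, M_1 = -63/2, M_2 = 0.

-31.5000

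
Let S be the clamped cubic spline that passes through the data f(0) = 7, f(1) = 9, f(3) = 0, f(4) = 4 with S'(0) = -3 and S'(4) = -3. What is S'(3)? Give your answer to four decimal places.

With m_i denoting the second derivative at x_i, h_i = 1, 2, 1, and Δ_i = (y_(i+1) − y_i)/h_i = 2, -9/2, 4:
  1·m_0 + 6·m_1 + 2·m_2 = 6(Δ_1 - Δ_0) = -39
  2·m_1 + 6·m_2 + 1·m_3 = 6(Δ_2 - Δ_1) = 51
Clamped end conditions give two more equations: 2h_0·m_0 + h_0·m_1 = 6(Δ_0 - S'(0)) = 30 and h_2·m_2 + 2h_2·m_3 = 6(S'(4) - Δ_2) = -42.
Solving the tridiagonal system: m_0 = 117/5, m_1 = -84/5, m_2 = 96/5, m_3 = -153/5.
On [3, 4], S'(x) = b_2 + 2c_2·(x - 3) + 3d_2·(x - 3)² with b_2 = Δ_2 - h_2(2m_2 + m_3)/6 = 27/10, c_2 = m_2/2 = 48/5, d_2 = (m_3 - m_2)/(6h_2) = -83/10. So S'(3) = 27/10.

2.7000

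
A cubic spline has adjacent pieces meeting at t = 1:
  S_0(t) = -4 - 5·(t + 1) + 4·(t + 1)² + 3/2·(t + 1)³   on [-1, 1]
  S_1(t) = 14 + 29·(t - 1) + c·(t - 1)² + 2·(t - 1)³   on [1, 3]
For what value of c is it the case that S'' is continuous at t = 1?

S_0''(t) = 8 + 9·(t + 1), so S_0''(1) = 26. On the right, S_1''(1) = 2c, so c = 13.

13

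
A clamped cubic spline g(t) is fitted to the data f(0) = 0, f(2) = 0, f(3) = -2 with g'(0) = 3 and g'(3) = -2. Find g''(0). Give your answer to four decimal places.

-4.1667

Put σ_i = g'' at the i-th knot. Here h = (2, 1) and Δ = (0, -2), so the interior equations h_(i-1)·σ_(i-1) + 2(h_(i-1)+h_i)·σ_i + h_i·σ_(i+1) = 6(Δ_i − Δ_(i-1)) read
  2·σ_0 + 6·σ_1 + 1·σ_2 = 6(Δ_1 - Δ_0) = -12
Clamped end conditions give two more equations: 2h_0·σ_0 + h_0·σ_1 = 6(Δ_0 - g'(0)) = -18 and h_1·σ_1 + 2h_1·σ_2 = 6(g'(3) - Δ_1) = 0.
Forward elimination and back-substitution give σ_0 = -25/6, σ_1 = -2/3, σ_2 = 1/3.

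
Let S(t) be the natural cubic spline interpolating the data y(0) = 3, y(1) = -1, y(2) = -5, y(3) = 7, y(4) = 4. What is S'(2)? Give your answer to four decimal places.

5.8750

Put σ_i = S'' at the i-th knot. Here h = (1, 1, 1, 1) and Δ = (-4, -4, 12, -3), so the interior equations h_(i-1)·σ_(i-1) + 2(h_(i-1)+h_i)·σ_i + h_i·σ_(i+1) = 6(Δ_i − Δ_(i-1)) read
  1·σ_0 + 4·σ_1 + 1·σ_2 = 6(Δ_1 - Δ_0) = 0
  1·σ_1 + 4·σ_2 + 1·σ_3 = 6(Δ_2 - Δ_1) = 96
  1·σ_2 + 4·σ_3 + 1·σ_4 = 6(Δ_3 - Δ_2) = -90
Natural end conditions: σ_0 = σ_4 = 0.
Solving the tridiagonal system: σ_0 = 0, σ_1 = -237/28, σ_2 = 237/7, σ_3 = -867/28, σ_4 = 0.
On [2, 3], S'(t) = b_2 + 2c_2·(t - 2) + 3d_2·(t - 2)² with b_2 = Δ_2 - h_2(2σ_2 + σ_3)/6 = 47/8, c_2 = σ_2/2 = 237/14, d_2 = (σ_3 - σ_2)/(6h_2) = -605/56. So S'(2) = 47/8.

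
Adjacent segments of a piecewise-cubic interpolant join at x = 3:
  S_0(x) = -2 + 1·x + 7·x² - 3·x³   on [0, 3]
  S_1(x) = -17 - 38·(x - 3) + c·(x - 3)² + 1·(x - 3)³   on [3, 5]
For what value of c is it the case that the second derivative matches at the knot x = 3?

S_0''(x) = 14 - 18·x, so S_0''(3) = -40. On the right, S_1''(3) = 2c, so c = -20.

-20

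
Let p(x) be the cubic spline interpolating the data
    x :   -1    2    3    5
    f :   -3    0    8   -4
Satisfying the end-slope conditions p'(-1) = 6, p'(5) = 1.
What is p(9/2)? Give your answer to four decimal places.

-2.1964

With M_i denoting the second derivative at x_i, h_i = 3, 1, 2, and Δ_i = (y_(i+1) − y_i)/h_i = 1, 8, -6:
  3·M_0 + 8·M_1 + 1·M_2 = 6(Δ_1 - Δ_0) = 42
  1·M_1 + 6·M_2 + 2·M_3 = 6(Δ_2 - Δ_1) = -84
Clamped end conditions give two more equations: 2h_0·M_0 + h_0·M_1 = 6(Δ_0 - p'(-1)) = -30 and h_2·M_2 + 2h_2·M_3 = 6(p'(5) - Δ_2) = 42.
Hence M_0 = -235/21, M_1 = 260/21, M_2 = -493/21, M_3 = 467/21.
On [3, 5], p(x) = 8 + 47/21·(x - 3) - 493/42·(x - 3)² + 80/21·(x - 3)³.
With (x - 3) = 3/2: p(9/2) = -123/56.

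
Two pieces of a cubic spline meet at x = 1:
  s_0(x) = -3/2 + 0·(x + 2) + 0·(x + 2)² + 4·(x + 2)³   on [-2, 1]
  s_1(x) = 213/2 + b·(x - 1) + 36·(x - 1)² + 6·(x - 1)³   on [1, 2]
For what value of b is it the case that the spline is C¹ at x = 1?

108

s_0'(x) = 0 + 0·(x + 2) + 12·(x + 2)², so s_0'(1) = 108. On the right, s_1'(1) = b, so b = 108.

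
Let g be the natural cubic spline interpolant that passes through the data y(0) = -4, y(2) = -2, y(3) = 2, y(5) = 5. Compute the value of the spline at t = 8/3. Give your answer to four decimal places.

With σ_i denoting the second derivative at x_i, h_i = 2, 1, 2, and Δ_i = (y_(i+1) − y_i)/h_i = 1, 4, 3/2:
  2·σ_0 + 6·σ_1 + 1·σ_2 = 6(Δ_1 - Δ_0) = 18
  1·σ_1 + 6·σ_2 + 2·σ_3 = 6(Δ_2 - Δ_1) = -15
Natural end conditions: σ_0 = σ_3 = 0.
Forward elimination and back-substitution give σ_0 = 0, σ_1 = 123/35, σ_2 = -108/35, σ_3 = 0.
On [2, 3], g(t) = -2 + 117/35·(t - 2) + 123/70·(t - 2)² - 11/10·(t - 2)³.
With (t - 2) = 2/3: g(8/3) = 646/945.

0.6836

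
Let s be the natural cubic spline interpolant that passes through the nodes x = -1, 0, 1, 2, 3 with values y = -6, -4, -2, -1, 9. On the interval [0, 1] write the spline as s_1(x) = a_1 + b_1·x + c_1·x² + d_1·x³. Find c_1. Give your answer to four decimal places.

Let m_i = s''(x_i). Step sizes h_i = 1, 1, 1, 1; slopes of the chords Δ_i = (y_(i+1) - y_i)/h_i = 2, 2, 1, 10.
  1·m_0 + 4·m_1 + 1·m_2 = 6(Δ_1 - Δ_0) = 0
  1·m_1 + 4·m_2 + 1·m_3 = 6(Δ_2 - Δ_1) = -6
  1·m_2 + 4·m_3 + 1·m_4 = 6(Δ_3 - Δ_2) = 54
Natural end conditions: m_0 = m_4 = 0.
Hence m_0 = 0, m_1 = 39/28, m_2 = -39/7, m_3 = 417/28, m_4 = 0.
On [0, 1], with s_1(x) = a_1 + b_1·x + c_1·x² + d_1·x³: c_1 = m_1/2 = 39/56, d_1 = (m_2 - m_1)/(6h_1) = -65/56, b_1 = Δ_1 - h_1(2m_1 + m_2)/6 = 69/28.

0.6964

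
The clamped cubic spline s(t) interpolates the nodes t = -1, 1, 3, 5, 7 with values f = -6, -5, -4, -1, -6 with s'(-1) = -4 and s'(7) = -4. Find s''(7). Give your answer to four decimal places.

-0.5357

With σ_i denoting the second derivative at x_i, h_i = 2, 2, 2, 2, and Δ_i = (y_(i+1) − y_i)/h_i = 1/2, 1/2, 3/2, -5/2:
  2·σ_0 + 8·σ_1 + 2·σ_2 = 6(Δ_1 - Δ_0) = 0
  2·σ_1 + 8·σ_2 + 2·σ_3 = 6(Δ_2 - Δ_1) = 6
  2·σ_2 + 8·σ_3 + 2·σ_4 = 6(Δ_3 - Δ_2) = -24
Clamped end conditions give two more equations: 2h_0·σ_0 + h_0·σ_1 = 6(Δ_0 - s'(-1)) = 27 and h_3·σ_3 + 2h_3·σ_4 = 6(s'(7) - Δ_3) = -9.
Solving the tridiagonal system: σ_0 = 225/28, σ_1 = -18/7, σ_2 = 9/4, σ_3 = -24/7, σ_4 = -15/28.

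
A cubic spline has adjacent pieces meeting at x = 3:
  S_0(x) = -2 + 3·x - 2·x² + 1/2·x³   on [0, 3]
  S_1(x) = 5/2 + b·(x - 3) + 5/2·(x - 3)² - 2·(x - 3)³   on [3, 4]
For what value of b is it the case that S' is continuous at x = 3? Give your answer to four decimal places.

S_0'(x) = 3 - 4·x + 3/2·x², so S_0'(3) = 9/2. On the right, S_1'(3) = b, so b = 9/2.

4.5000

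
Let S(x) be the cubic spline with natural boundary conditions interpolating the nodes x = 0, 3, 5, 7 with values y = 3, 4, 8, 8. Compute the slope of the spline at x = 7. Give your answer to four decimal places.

-0.6140

Write m_i for S''(x_i). With h_i = 3, 2, 2 and divided differences Δ_i = 1/3, 2, 0, the continuity of S' gives the tridiagonal system
  3·m_0 + 10·m_1 + 2·m_2 = 6(Δ_1 - Δ_0) = 10
  2·m_1 + 8·m_2 + 2·m_3 = 6(Δ_2 - Δ_1) = -12
Natural end conditions: m_0 = m_3 = 0.
Forward elimination and back-substitution give m_0 = 0, m_1 = 26/19, m_2 = -35/19, m_3 = 0.
On [5, 7], S'(x) = b_2 + 2c_2·(x - 5) + 3d_2·(x - 5)² with b_2 = Δ_2 - h_2(2m_2 + m_3)/6 = 70/57, c_2 = m_2/2 = -35/38, d_2 = (m_3 - m_2)/(6h_2) = 35/228. So S'(7) = -35/57.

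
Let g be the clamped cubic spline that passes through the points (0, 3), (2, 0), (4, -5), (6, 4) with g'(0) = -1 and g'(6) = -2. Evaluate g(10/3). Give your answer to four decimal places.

With m_i denoting the second derivative at x_i, h_i = 2, 2, 2, and Δ_i = (y_(i+1) − y_i)/h_i = -3/2, -5/2, 9/2:
  2·m_0 + 8·m_1 + 2·m_2 = 6(Δ_1 - Δ_0) = -6
  2·m_1 + 8·m_2 + 2·m_3 = 6(Δ_2 - Δ_1) = 42
Clamped end conditions give two more equations: 2h_0·m_0 + h_0·m_1 = 6(Δ_0 - g'(0)) = -3 and h_2·m_2 + 2h_2·m_3 = 6(g'(6) - Δ_2) = -39.
Solving the tridiagonal system: m_0 = 29/30, m_1 = -103/30, m_2 = 293/30, m_3 = -439/30.
On [2, 4], g(x) = 0 - 52/15·(x - 2) - 103/60·(x - 2)² + 11/10·(x - 2)³.
With (x - 2) = 4/3: g(10/3) = -76/15.

-5.0667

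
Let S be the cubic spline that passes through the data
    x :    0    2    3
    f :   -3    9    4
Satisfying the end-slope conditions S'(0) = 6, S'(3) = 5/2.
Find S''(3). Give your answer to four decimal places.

Write M_i for S''(x_i). With h_i = 2, 1 and divided differences Δ_i = 6, -5, the continuity of S' gives the tridiagonal system
  2·M_0 + 6·M_1 + 1·M_2 = 6(Δ_1 - Δ_0) = -66
Clamped end conditions give two more equations: 2h_0·M_0 + h_0·M_1 = 6(Δ_0 - S'(0)) = 0 and h_1·M_1 + 2h_1·M_2 = 6(S'(3) - Δ_1) = 45.
Solving: M_0 = 59/6, M_1 = -59/3, M_2 = 97/3.

32.3333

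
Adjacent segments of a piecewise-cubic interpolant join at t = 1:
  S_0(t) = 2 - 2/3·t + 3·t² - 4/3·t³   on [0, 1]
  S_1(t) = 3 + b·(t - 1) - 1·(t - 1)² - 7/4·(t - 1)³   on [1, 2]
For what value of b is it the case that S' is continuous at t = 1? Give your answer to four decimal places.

1.3333

S_0'(t) = -2/3 + 6·t - 4·t², so S_0'(1) = 4/3. On the right, S_1'(1) = b, so b = 4/3.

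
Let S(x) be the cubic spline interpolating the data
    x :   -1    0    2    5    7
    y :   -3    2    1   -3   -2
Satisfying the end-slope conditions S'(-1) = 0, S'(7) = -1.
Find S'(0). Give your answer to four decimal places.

5.2381

Let σ_i = S''(x_i). Step sizes h_i = 1, 2, 3, 2; slopes of the chords Δ_i = (y_(i+1) - y_i)/h_i = 5, -1/2, -4/3, 1/2.
  1·σ_0 + 6·σ_1 + 2·σ_2 = 6(Δ_1 - Δ_0) = -33
  2·σ_1 + 10·σ_2 + 3·σ_3 = 6(Δ_2 - Δ_1) = -5
  3·σ_2 + 10·σ_3 + 2·σ_4 = 6(Δ_3 - Δ_2) = 11
Clamped end conditions give two more equations: 2h_0·σ_0 + h_0·σ_1 = 6(Δ_0 - S'(-1)) = 30 and h_3·σ_3 + 2h_3·σ_4 = 6(S'(7) - Δ_3) = -9.
Solving: σ_0 = 410/21, σ_1 = -190/21, σ_2 = 37/42, σ_3 = 10/7, σ_4 = -83/28.
On [0, 2], S'(x) = b_1 + 2c_1·x + 3d_1·x² with b_1 = Δ_1 - h_1(2σ_1 + σ_2)/6 = 110/21, c_1 = σ_1/2 = -95/21, d_1 = (σ_2 - σ_1)/(6h_1) = 139/168. So S'(0) = 110/21.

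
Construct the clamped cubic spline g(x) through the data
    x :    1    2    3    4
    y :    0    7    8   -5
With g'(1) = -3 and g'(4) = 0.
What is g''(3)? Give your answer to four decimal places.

-32.4000

Write σ_i for g''(x_i). With h_i = 1, 1, 1 and divided differences Δ_i = 7, 1, -13, the continuity of g' gives the tridiagonal system
  1·σ_0 + 4·σ_1 + 1·σ_2 = 6(Δ_1 - Δ_0) = -36
  1·σ_1 + 4·σ_2 + 1·σ_3 = 6(Δ_2 - Δ_1) = -84
Clamped end conditions give two more equations: 2h_0·σ_0 + h_0·σ_1 = 6(Δ_0 - g'(1)) = 60 and h_2·σ_2 + 2h_2·σ_3 = 6(g'(4) - Δ_2) = 78.
Solving the tridiagonal system: σ_0 = 174/5, σ_1 = -48/5, σ_2 = -162/5, σ_3 = 276/5.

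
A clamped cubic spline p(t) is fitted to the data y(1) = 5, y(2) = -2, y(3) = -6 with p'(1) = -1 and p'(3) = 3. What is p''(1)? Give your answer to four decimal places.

-20.5000

With M_i denoting the second derivative at x_i, h_i = 1, 1, and Δ_i = (y_(i+1) − y_i)/h_i = -7, -4:
  1·M_0 + 4·M_1 + 1·M_2 = 6(Δ_1 - Δ_0) = 18
Clamped end conditions give two more equations: 2h_0·M_0 + h_0·M_1 = 6(Δ_0 - p'(1)) = -36 and h_1·M_1 + 2h_1·M_2 = 6(p'(3) - Δ_1) = 42.
Forward elimination and back-substitution give M_0 = -41/2, M_1 = 5, M_2 = 37/2.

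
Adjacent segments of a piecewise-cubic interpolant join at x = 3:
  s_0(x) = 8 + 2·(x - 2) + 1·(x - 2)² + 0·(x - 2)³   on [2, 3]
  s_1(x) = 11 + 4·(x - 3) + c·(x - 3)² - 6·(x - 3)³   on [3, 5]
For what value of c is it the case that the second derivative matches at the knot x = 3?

s_0''(x) = 2 + 0·(x - 2), so s_0''(3) = 2. On the right, s_1''(3) = 2c, so c = 1.

1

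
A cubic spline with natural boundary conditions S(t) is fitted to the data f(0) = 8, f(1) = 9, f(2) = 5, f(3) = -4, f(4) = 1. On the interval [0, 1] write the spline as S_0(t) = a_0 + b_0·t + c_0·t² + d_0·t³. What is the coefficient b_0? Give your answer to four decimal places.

Put M_i = S'' at the i-th knot. Here h = (1, 1, 1, 1) and Δ = (1, -4, -9, 5), so the interior equations h_(i-1)·M_(i-1) + 2(h_(i-1)+h_i)·M_i + h_i·M_(i+1) = 6(Δ_i − Δ_(i-1)) read
  1·M_0 + 4·M_1 + 1·M_2 = 6(Δ_1 - Δ_0) = -30
  1·M_1 + 4·M_2 + 1·M_3 = 6(Δ_2 - Δ_1) = -30
  1·M_2 + 4·M_3 + 1·M_4 = 6(Δ_3 - Δ_2) = 84
Natural end conditions: M_0 = M_4 = 0.
Forward elimination and back-substitution give M_0 = 0, M_1 = -123/28, M_2 = -87/7, M_3 = 675/28, M_4 = 0.
On [0, 1], with S_0(t) = a_0 + b_0·t + c_0·t² + d_0·t³: c_0 = M_0/2 = 0, d_0 = (M_1 - M_0)/(6h_0) = -41/56, b_0 = Δ_0 - h_0(2M_0 + M_1)/6 = 97/56.

1.7321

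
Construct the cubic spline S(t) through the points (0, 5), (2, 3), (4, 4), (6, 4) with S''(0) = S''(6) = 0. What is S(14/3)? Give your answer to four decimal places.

4.1728

Put M_i = S'' at the i-th knot. Here h = (2, 2, 2) and Δ = (-1, 1/2, 0), so the interior equations h_(i-1)·M_(i-1) + 2(h_(i-1)+h_i)·M_i + h_i·M_(i+1) = 6(Δ_i − Δ_(i-1)) read
  2·M_0 + 8·M_1 + 2·M_2 = 6(Δ_1 - Δ_0) = 9
  2·M_1 + 8·M_2 + 2·M_3 = 6(Δ_2 - Δ_1) = -3
Natural end conditions: M_0 = M_3 = 0.
Hence M_0 = 0, M_1 = 13/10, M_2 = -7/10, M_3 = 0.
On [4, 6], S(t) = 4 + 7/15·(t - 4) - 7/20·(t - 4)² + 7/120·(t - 4)³.
With (t - 4) = 2/3: S(14/3) = 338/81.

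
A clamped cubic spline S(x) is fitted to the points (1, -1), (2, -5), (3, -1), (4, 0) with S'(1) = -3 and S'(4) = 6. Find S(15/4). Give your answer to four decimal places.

With M_i denoting the second derivative at x_i, h_i = 1, 1, 1, and Δ_i = (y_(i+1) − y_i)/h_i = -4, 4, 1:
  1·M_0 + 4·M_1 + 1·M_2 = 6(Δ_1 - Δ_0) = 48
  1·M_1 + 4·M_2 + 1·M_3 = 6(Δ_2 - Δ_1) = -18
Clamped end conditions give two more equations: 2h_0·M_0 + h_0·M_1 = 6(Δ_0 - S'(1)) = -6 and h_2·M_2 + 2h_2·M_3 = 6(S'(4) - Δ_2) = 30.
Hence M_0 = -62/5, M_1 = 94/5, M_2 = -74/5, M_3 = 112/5.
On [3, 4], S(x) = -1 + 11/5·(x - 3) - 37/5·(x - 3)² + 31/5·(x - 3)³.
With (x - 3) = 3/4: S(15/4) = -287/320.

-0.8969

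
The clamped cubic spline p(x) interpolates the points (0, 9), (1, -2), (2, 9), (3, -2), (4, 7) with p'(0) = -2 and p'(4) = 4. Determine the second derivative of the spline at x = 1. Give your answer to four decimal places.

63.4286

Put σ_i = p'' at the i-th knot. Here h = (1, 1, 1, 1) and Δ = (-11, 11, -11, 9), so the interior equations h_(i-1)·σ_(i-1) + 2(h_(i-1)+h_i)·σ_i + h_i·σ_(i+1) = 6(Δ_i − Δ_(i-1)) read
  1·σ_0 + 4·σ_1 + 1·σ_2 = 6(Δ_1 - Δ_0) = 132
  1·σ_1 + 4·σ_2 + 1·σ_3 = 6(Δ_2 - Δ_1) = -132
  1·σ_2 + 4·σ_3 + 1·σ_4 = 6(Δ_3 - Δ_2) = 120
Clamped end conditions give two more equations: 2h_0·σ_0 + h_0·σ_1 = 6(Δ_0 - p'(0)) = -54 and h_3·σ_3 + 2h_3·σ_4 = 6(p'(4) - Δ_3) = -30.
Forward elimination and back-substitution give σ_0 = -411/7, σ_1 = 444/7, σ_2 = -63, σ_3 = 396/7, σ_4 = -303/7.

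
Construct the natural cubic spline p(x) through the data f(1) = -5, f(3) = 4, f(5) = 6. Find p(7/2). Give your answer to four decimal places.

Write M_i for p''(x_i). With h_i = 2, 2 and divided differences Δ_i = 9/2, 1, the continuity of p' gives the tridiagonal system
  2·M_0 + 8·M_1 + 2·M_2 = 6(Δ_1 - Δ_0) = -21
Natural end conditions: M_0 = M_2 = 0.
Hence M_0 = 0, M_1 = -21/8, M_2 = 0.
On [3, 5], p(x) = 4 + 11/4·(x - 3) - 21/16·(x - 3)² + 7/32·(x - 3)³.
With (x - 3) = 1/2: p(7/2) = 1299/256.

5.0742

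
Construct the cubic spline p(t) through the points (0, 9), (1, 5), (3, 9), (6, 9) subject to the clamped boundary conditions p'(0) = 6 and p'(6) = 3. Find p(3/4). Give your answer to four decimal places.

With m_i denoting the second derivative at x_i, h_i = 1, 2, 3, and Δ_i = (y_(i+1) − y_i)/h_i = -4, 2, 0:
  1·m_0 + 6·m_1 + 2·m_2 = 6(Δ_1 - Δ_0) = 36
  2·m_1 + 10·m_2 + 3·m_3 = 6(Δ_2 - Δ_1) = -12
Clamped end conditions give two more equations: 2h_0·m_0 + h_0·m_1 = 6(Δ_0 - p'(0)) = -60 and h_2·m_2 + 2h_2·m_3 = 6(p'(6) - Δ_2) = 18.
Forward elimination and back-substitution give m_0 = -704/19, m_1 = 268/19, m_2 = -110/19, m_3 = 112/19.
On [0, 1], p(t) = 9 + 6·t - 352/19·t² + 162/19·t³.
With t = 3/4: p(3/4) = 4059/608.

6.6760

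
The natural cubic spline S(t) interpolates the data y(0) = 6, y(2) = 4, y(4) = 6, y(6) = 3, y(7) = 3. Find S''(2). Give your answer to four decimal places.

With σ_i denoting the second derivative at x_i, h_i = 2, 2, 2, 1, and Δ_i = (y_(i+1) − y_i)/h_i = -1, 1, -3/2, 0:
  2·σ_0 + 8·σ_1 + 2·σ_2 = 6(Δ_1 - Δ_0) = 12
  2·σ_1 + 8·σ_2 + 2·σ_3 = 6(Δ_2 - Δ_1) = -15
  2·σ_2 + 6·σ_3 + 1·σ_4 = 6(Δ_3 - Δ_2) = 9
Natural end conditions: σ_0 = σ_4 = 0.
Solving the tridiagonal system: σ_0 = 0, σ_1 = 93/41, σ_2 = -126/41, σ_3 = 207/82, σ_4 = 0.

2.2683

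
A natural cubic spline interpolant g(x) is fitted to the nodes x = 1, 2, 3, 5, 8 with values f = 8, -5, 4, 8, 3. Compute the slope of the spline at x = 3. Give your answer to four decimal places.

10.6511

Write σ_i for g''(x_i). With h_i = 1, 1, 2, 3 and divided differences Δ_i = -13, 9, 2, -5/3, the continuity of g' gives the tridiagonal system
  1·σ_0 + 4·σ_1 + 1·σ_2 = 6(Δ_1 - Δ_0) = 132
  1·σ_1 + 6·σ_2 + 2·σ_3 = 6(Δ_2 - Δ_1) = -42
  2·σ_2 + 10·σ_3 + 3·σ_4 = 6(Δ_3 - Δ_2) = -22
Natural end conditions: σ_0 = σ_4 = 0.
Forward elimination and back-substitution give σ_0 = 0, σ_1 = 3884/107, σ_2 = -1412/107, σ_3 = 47/107, σ_4 = 0.
On [3, 5], g'(x) = b_2 + 2c_2·(x - 3) + 3d_2·(x - 3)² with b_2 = Δ_2 - h_2(2σ_2 + σ_3)/6 = 3419/321, c_2 = σ_2/2 = -706/107, d_2 = (σ_3 - σ_2)/(6h_2) = 1459/1284. So g'(3) = 3419/321.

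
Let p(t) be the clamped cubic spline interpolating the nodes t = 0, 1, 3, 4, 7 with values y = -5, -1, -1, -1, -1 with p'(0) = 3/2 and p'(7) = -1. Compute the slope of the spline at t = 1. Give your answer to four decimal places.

Write σ_i for p''(x_i). With h_i = 1, 2, 1, 3 and divided differences Δ_i = 4, 0, 0, 0, the continuity of p' gives the tridiagonal system
  1·σ_0 + 6·σ_1 + 2·σ_2 = 6(Δ_1 - Δ_0) = -24
  2·σ_1 + 6·σ_2 + 1·σ_3 = 6(Δ_2 - Δ_1) = 0
  1·σ_2 + 8·σ_3 + 3·σ_4 = 6(Δ_3 - Δ_2) = 0
Clamped end conditions give two more equations: 2h_0·σ_0 + h_0·σ_1 = 6(Δ_0 - p'(0)) = 15 and h_3·σ_3 + 2h_3·σ_4 = 6(p'(7) - Δ_3) = -6.
Forward elimination and back-substitution give σ_0 = 656/61, σ_1 = -397/61, σ_2 = 131/61, σ_3 = 8/61, σ_4 = -65/61.
On [1, 3], p'(t) = b_1 + 2c_1·(t - 1) + 3d_1·(t - 1)² with b_1 = Δ_1 - h_1(2σ_1 + σ_2)/6 = 221/61, c_1 = σ_1/2 = -397/122, d_1 = (σ_2 - σ_1)/(6h_1) = 44/61. So p'(1) = 221/61.

3.6230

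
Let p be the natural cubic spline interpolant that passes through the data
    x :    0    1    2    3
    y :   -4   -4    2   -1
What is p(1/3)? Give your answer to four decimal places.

-4.6519

Write σ_i for p''(x_i). With h_i = 1, 1, 1 and divided differences Δ_i = 0, 6, -3, the continuity of p' gives the tridiagonal system
  1·σ_0 + 4·σ_1 + 1·σ_2 = 6(Δ_1 - Δ_0) = 36
  1·σ_1 + 4·σ_2 + 1·σ_3 = 6(Δ_2 - Δ_1) = -54
Natural end conditions: σ_0 = σ_3 = 0.
Forward elimination and back-substitution give σ_0 = 0, σ_1 = 66/5, σ_2 = -84/5, σ_3 = 0.
On [0, 1], p(x) = -4 - 11/5·x + 0·x² + 11/5·x³.
With x = 1/3: p(1/3) = -628/135.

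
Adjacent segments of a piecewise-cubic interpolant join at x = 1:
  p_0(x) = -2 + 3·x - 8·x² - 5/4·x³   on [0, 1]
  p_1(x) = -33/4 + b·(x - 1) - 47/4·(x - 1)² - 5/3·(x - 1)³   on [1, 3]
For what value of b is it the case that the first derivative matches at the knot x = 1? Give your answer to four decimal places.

-16.7500

p_0'(x) = 3 - 16·x - 15/4·x², so p_0'(1) = -67/4. On the right, p_1'(1) = b, so b = -67/4.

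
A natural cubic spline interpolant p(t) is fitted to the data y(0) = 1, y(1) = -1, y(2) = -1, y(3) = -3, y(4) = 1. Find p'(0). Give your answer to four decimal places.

Put M_i = p'' at the i-th knot. Here h = (1, 1, 1, 1) and Δ = (-2, 0, -2, 4), so the interior equations h_(i-1)·M_(i-1) + 2(h_(i-1)+h_i)·M_i + h_i·M_(i+1) = 6(Δ_i − Δ_(i-1)) read
  1·M_0 + 4·M_1 + 1·M_2 = 6(Δ_1 - Δ_0) = 12
  1·M_1 + 4·M_2 + 1·M_3 = 6(Δ_2 - Δ_1) = -12
  1·M_2 + 4·M_3 + 1·M_4 = 6(Δ_3 - Δ_2) = 36
Natural end conditions: M_0 = M_4 = 0.
Solving: M_0 = 0, M_1 = 33/7, M_2 = -48/7, M_3 = 75/7, M_4 = 0.
On [0, 1], p'(t) = b_0 + 2c_0·t + 3d_0·t² with b_0 = Δ_0 - h_0(2M_0 + M_1)/6 = -39/14, c_0 = M_0/2 = 0, d_0 = (M_1 - M_0)/(6h_0) = 11/14. So p'(0) = -39/14.

-2.7857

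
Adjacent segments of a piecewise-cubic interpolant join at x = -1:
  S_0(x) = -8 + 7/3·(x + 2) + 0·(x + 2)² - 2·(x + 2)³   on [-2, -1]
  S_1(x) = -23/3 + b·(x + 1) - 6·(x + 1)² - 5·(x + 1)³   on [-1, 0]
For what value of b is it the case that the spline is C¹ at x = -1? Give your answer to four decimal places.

-3.6667

S_0'(x) = 7/3 + 0·(x + 2) - 6·(x + 2)², so S_0'(-1) = -11/3. On the right, S_1'(-1) = b, so b = -11/3.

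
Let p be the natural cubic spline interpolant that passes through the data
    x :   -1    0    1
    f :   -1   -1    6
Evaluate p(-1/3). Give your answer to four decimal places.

Put m_i = p'' at the i-th knot. Here h = (1, 1) and Δ = (0, 7), so the interior equations h_(i-1)·m_(i-1) + 2(h_(i-1)+h_i)·m_i + h_i·m_(i+1) = 6(Δ_i − Δ_(i-1)) read
  1·m_0 + 4·m_1 + 1·m_2 = 6(Δ_1 - Δ_0) = 42
Natural end conditions: m_0 = m_2 = 0.
Forward elimination and back-substitution give m_0 = 0, m_1 = 21/2, m_2 = 0.
On [-1, 0], p(x) = -1 - 7/4·(x + 1) + 0·(x + 1)² + 7/4·(x + 1)³.
With (x + 1) = 2/3: p(-1/3) = -89/54.

-1.6481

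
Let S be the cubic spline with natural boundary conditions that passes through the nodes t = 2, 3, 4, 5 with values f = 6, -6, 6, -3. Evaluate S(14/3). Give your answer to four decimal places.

2.1333

With M_i denoting the second derivative at x_i, h_i = 1, 1, 1, and Δ_i = (y_(i+1) − y_i)/h_i = -12, 12, -9:
  1·M_0 + 4·M_1 + 1·M_2 = 6(Δ_1 - Δ_0) = 144
  1·M_1 + 4·M_2 + 1·M_3 = 6(Δ_2 - Δ_1) = -126
Natural end conditions: M_0 = M_3 = 0.
Solving the tridiagonal system: M_0 = 0, M_1 = 234/5, M_2 = -216/5, M_3 = 0.
On [4, 5], S(t) = 6 + 27/5·(t - 4) - 108/5·(t - 4)² + 36/5·(t - 4)³.
With (t - 4) = 2/3: S(14/3) = 32/15.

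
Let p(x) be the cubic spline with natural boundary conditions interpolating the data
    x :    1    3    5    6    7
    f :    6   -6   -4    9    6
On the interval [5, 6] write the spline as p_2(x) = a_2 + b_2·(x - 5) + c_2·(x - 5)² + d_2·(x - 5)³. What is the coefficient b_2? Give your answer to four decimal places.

Put m_i = p'' at the i-th knot. Here h = (2, 2, 1, 1) and Δ = (-6, 1, 13, -3), so the interior equations h_(i-1)·m_(i-1) + 2(h_(i-1)+h_i)·m_i + h_i·m_(i+1) = 6(Δ_i − Δ_(i-1)) read
  2·m_0 + 8·m_1 + 2·m_2 = 6(Δ_1 - Δ_0) = 42
  2·m_1 + 6·m_2 + 1·m_3 = 6(Δ_2 - Δ_1) = 72
  1·m_2 + 4·m_3 + 1·m_4 = 6(Δ_3 - Δ_2) = -96
Natural end conditions: m_0 = m_4 = 0.
Hence m_0 = 0, m_1 = 33/28, m_2 = 114/7, m_3 = -393/14, m_4 = 0.
On [5, 6], with p_2(x) = a_2 + b_2·(x - 5) + c_2·(x - 5)² + d_2·(x - 5)³: c_2 = m_2/2 = 57/7, d_2 = (m_3 - m_2)/(6h_2) = -207/28, b_2 = Δ_2 - h_2(2m_2 + m_3)/6 = 49/4.

12.2500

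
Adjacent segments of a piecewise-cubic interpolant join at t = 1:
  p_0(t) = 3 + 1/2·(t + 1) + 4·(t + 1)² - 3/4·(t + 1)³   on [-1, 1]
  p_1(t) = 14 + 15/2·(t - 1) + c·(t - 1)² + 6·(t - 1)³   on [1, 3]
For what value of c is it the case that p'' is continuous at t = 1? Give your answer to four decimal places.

p_0''(t) = 8 - 9/2·(t + 1), so p_0''(1) = -1. On the right, p_1''(1) = 2c, so c = -1/2.

-0.5000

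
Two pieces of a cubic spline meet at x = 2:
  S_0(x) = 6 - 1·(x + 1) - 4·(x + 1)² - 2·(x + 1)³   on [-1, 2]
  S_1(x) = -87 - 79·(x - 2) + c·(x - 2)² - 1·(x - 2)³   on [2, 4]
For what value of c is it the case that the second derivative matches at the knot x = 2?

-22

S_0''(x) = -8 - 12·(x + 1), so S_0''(2) = -44. On the right, S_1''(2) = 2c, so c = -22.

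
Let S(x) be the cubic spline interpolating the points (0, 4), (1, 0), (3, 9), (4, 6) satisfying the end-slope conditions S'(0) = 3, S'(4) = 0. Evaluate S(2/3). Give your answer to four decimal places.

1.6593

Let m_i = S''(x_i). Step sizes h_i = 1, 2, 1; slopes of the chords Δ_i = (y_(i+1) - y_i)/h_i = -4, 9/2, -3.
  1·m_0 + 6·m_1 + 2·m_2 = 6(Δ_1 - Δ_0) = 51
  2·m_1 + 6·m_2 + 1·m_3 = 6(Δ_2 - Δ_1) = -45
Clamped end conditions give two more equations: 2h_0·m_0 + h_0·m_1 = 6(Δ_0 - S'(0)) = -42 and h_2·m_2 + 2h_2·m_3 = 6(S'(4) - Δ_2) = 18.
Forward elimination and back-substitution give m_0 = -153/5, m_1 = 96/5, m_2 = -84/5, m_3 = 87/5.
On [0, 1], S(x) = 4 + 3·x - 153/10·x² + 83/10·x³.
With x = 2/3: S(2/3) = 224/135.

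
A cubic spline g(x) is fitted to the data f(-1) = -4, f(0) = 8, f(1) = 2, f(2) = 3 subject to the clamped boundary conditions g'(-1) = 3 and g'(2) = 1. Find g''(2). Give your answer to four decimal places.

Let M_i = g''(x_i). Step sizes h_i = 1, 1, 1; slopes of the chords Δ_i = (y_(i+1) - y_i)/h_i = 12, -6, 1.
  1·M_0 + 4·M_1 + 1·M_2 = 6(Δ_1 - Δ_0) = -108
  1·M_1 + 4·M_2 + 1·M_3 = 6(Δ_2 - Δ_1) = 42
Clamped end conditions give two more equations: 2h_0·M_0 + h_0·M_1 = 6(Δ_0 - g'(-1)) = 54 and h_2·M_2 + 2h_2·M_3 = 6(g'(2) - Δ_2) = 0.
Forward elimination and back-substitution give M_0 = 748/15, M_1 = -686/15, M_2 = 376/15, M_3 = -188/15.

-12.5333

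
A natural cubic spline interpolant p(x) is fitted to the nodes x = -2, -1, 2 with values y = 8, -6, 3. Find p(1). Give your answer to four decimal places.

Let M_i = p''(x_i). Step sizes h_i = 1, 3; slopes of the chords Δ_i = (y_(i+1) - y_i)/h_i = -14, 3.
  1·M_0 + 8·M_1 + 3·M_2 = 6(Δ_1 - Δ_0) = 102
Natural end conditions: M_0 = M_2 = 0.
Solving the tridiagonal system: M_0 = 0, M_1 = 51/4, M_2 = 0.
On [-1, 2], p(x) = -6 - 39/4·(x + 1) + 51/8·(x + 1)² - 17/24·(x + 1)³.
With (x + 1) = 2: p(1) = -17/3.

-5.6667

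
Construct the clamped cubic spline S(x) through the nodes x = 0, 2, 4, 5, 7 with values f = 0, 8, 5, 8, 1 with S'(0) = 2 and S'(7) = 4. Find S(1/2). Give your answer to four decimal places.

1.7341

With m_i denoting the second derivative at x_i, h_i = 2, 2, 1, 2, and Δ_i = (y_(i+1) − y_i)/h_i = 4, -3/2, 3, -7/2:
  2·m_0 + 8·m_1 + 2·m_2 = 6(Δ_1 - Δ_0) = -33
  2·m_1 + 6·m_2 + 1·m_3 = 6(Δ_2 - Δ_1) = 27
  1·m_2 + 6·m_3 + 2·m_4 = 6(Δ_3 - Δ_2) = -39
Clamped end conditions give two more equations: 2h_0·m_0 + h_0·m_1 = 6(Δ_0 - S'(0)) = 12 and h_3·m_3 + 2h_3·m_4 = 6(S'(7) - Δ_3) = 45.
Hence m_0 = 437/61, m_1 = -508/61, m_2 = 1177/122, m_3 = -868/61, m_4 = 4481/244.
On [0, 2], S(x) = 0 + 2·x + 437/122·x² - 315/244·x³.
With x = 1/2: S(1/2) = 3385/1952.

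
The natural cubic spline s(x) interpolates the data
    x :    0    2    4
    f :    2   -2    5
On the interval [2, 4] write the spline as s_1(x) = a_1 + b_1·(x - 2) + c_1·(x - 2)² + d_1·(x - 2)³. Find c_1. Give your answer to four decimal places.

2.0625

With M_i denoting the second derivative at x_i, h_i = 2, 2, and Δ_i = (y_(i+1) − y_i)/h_i = -2, 7/2:
  2·M_0 + 8·M_1 + 2·M_2 = 6(Δ_1 - Δ_0) = 33
Natural end conditions: M_0 = M_2 = 0.
Hence M_0 = 0, M_1 = 33/8, M_2 = 0.
On [2, 4], with s_1(x) = a_1 + b_1·(x - 2) + c_1·(x - 2)² + d_1·(x - 2)³: c_1 = M_1/2 = 33/16, d_1 = (M_2 - M_1)/(6h_1) = -11/32, b_1 = Δ_1 - h_1(2M_1 + M_2)/6 = 3/4.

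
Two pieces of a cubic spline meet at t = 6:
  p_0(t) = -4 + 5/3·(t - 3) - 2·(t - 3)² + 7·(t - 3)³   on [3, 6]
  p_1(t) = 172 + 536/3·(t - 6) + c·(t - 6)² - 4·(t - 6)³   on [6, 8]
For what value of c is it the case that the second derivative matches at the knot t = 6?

p_0''(t) = -4 + 42·(t - 3), so p_0''(6) = 122. On the right, p_1''(6) = 2c, so c = 61.

61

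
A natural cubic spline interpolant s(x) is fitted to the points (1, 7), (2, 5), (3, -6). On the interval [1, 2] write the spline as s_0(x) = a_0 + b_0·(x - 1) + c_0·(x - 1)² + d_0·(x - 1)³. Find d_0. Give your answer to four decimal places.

Let σ_i = s''(x_i). Step sizes h_i = 1, 1; slopes of the chords Δ_i = (y_(i+1) - y_i)/h_i = -2, -11.
  1·σ_0 + 4·σ_1 + 1·σ_2 = 6(Δ_1 - Δ_0) = -54
Natural end conditions: σ_0 = σ_2 = 0.
Forward elimination and back-substitution give σ_0 = 0, σ_1 = -27/2, σ_2 = 0.
On [1, 2], with s_0(x) = a_0 + b_0·(x - 1) + c_0·(x - 1)² + d_0·(x - 1)³: c_0 = σ_0/2 = 0, d_0 = (σ_1 - σ_0)/(6h_0) = -9/4, b_0 = Δ_0 - h_0(2σ_0 + σ_1)/6 = 1/4.

-2.2500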